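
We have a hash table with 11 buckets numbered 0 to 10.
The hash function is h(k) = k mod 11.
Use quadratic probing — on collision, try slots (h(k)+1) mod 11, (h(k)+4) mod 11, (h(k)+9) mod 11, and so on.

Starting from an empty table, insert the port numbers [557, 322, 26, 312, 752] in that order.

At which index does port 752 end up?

8

557: h=7 → slot 7
322: h=3 → slot 3
26: h=4 → slot 4
312: h=4, probe 4,5 → slot 5
752: h=4, probe 4,5,8 → slot 8
Table: [∅, ∅, ∅, 322, 26, 312, ∅, 557, 752, ∅, ∅]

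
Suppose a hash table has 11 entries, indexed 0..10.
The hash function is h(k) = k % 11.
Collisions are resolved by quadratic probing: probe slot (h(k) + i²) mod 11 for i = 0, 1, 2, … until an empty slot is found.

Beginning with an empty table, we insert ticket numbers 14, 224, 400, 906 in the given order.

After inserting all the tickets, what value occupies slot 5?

400

14 hashes to 3; slot 3 is free => place at 3.
224 hashes to 4; slot 4 is free => place at 4.
400 hashes to 4; 4 taken => place at 5.
906 hashes to 4; 4,5 taken => place at 8.
Table: [_, _, _, 14, 224, 400, _, _, 906, _, _]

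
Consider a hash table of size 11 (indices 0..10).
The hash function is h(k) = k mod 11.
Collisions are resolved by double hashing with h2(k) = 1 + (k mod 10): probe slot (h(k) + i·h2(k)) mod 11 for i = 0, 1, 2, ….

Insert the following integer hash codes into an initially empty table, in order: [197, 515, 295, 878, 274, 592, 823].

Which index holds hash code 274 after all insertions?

Insert 197: h=10, slot 10 empty → index 10.
Insert 515: h=9, slot 9 empty → index 9.
Insert 295: h=9, h2=6, slot 9 occupied → index 4.
Insert 878: h=9, h2=9, slot 9 occupied → index 7.
Insert 274: h=10, h2=5, slots 10,4,9 occupied → index 3.
Insert 592: h=9, h2=3, slot 9 occupied → index 1.
Insert 823: h=9, h2=4, slot 9 occupied → index 2.
Table: [., 592, 823, 274, 295, ., ., 878, ., 515, 197]

3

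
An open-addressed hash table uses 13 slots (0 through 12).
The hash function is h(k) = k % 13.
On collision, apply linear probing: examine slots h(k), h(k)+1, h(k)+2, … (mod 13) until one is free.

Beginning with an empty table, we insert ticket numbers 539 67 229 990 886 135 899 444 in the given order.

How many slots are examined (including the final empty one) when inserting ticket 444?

8

Insert 539: h=6, slot 6 empty -> index 6.
Insert 67: h=2, slot 2 empty -> index 2.
Insert 229: h=8, slot 8 empty -> index 8.
Insert 990: h=2, slot 2 occupied -> index 3.
Insert 886: h=2, slots 2,3 occupied -> index 4.
Insert 135: h=5, slot 5 empty -> index 5.
Insert 899: h=2, slots 2,3,4,5,6 occupied -> index 7.
Insert 444: h=2, slots 2,3,4,5,6,7,8 occupied -> index 9.
Table: [—, —, 67, 990, 886, 135, 539, 899, 229, 444, —, —, —]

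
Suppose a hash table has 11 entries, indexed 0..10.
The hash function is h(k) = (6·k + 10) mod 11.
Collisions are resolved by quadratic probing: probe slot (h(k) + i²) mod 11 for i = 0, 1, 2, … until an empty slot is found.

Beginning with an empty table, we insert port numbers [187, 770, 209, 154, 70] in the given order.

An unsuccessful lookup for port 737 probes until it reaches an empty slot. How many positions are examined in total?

Insert 187: h=10, slot 10 empty → index 10.
Insert 770: h=10, slot 10 occupied → index 0.
Insert 209: h=10, slots 10,0 occupied → index 3.
Insert 154: h=10, slots 10,0,3 occupied → index 8.
Insert 70: h=1, slot 1 empty → index 1.
Table: [770, 70, ., 209, ., ., ., ., 154, ., 187]
Lookup 737: h=10, probe 10,0,3,8,4 → slot 4 empty, not found.

5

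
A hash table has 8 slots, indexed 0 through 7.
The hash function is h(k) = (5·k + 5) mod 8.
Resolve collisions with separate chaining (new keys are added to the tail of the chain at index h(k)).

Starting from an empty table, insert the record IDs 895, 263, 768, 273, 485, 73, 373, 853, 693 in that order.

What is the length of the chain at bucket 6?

4

895 → bucket 0
263 → bucket 0 (collision)
768 → bucket 5
273 → bucket 2
485 → bucket 6
73 → bucket 2 (collision)
373 → bucket 6 (collision)
853 → bucket 6 (collision)
693 → bucket 6 (collision)
Final buckets:
0: 895 -> 263
1: _
2: 273 -> 73
3: _
4: _
5: 768
6: 485 -> 373 -> 853 -> 693
7: _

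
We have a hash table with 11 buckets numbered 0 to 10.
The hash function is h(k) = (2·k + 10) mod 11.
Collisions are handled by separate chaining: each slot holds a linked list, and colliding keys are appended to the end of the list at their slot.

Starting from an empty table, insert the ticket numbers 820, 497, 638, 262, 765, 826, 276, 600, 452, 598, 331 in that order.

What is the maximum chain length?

820 -> bucket 0
497 -> bucket 3
638 -> bucket 10
262 -> bucket 6
765 -> bucket 0 (collision)
826 -> bucket 1
276 -> bucket 1 (collision)
600 -> bucket 0 (collision)
452 -> bucket 1 (collision)
598 -> bucket 7
331 -> bucket 1 (collision)
Final buckets:
0: 820 -> 765 -> 600
1: 826 -> 276 -> 452 -> 331
2: -
3: 497
4: -
5: -
6: 262
7: 598
8: -
9: -
10: 638

4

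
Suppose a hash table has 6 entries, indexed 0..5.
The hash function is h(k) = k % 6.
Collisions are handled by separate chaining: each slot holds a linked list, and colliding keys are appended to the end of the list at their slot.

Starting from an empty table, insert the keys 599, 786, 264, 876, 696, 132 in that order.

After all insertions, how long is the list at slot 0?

599 → bucket 5
786 → bucket 0
264 → bucket 0 (collision)
876 → bucket 0 (collision)
696 → bucket 0 (collision)
132 → bucket 0 (collision)
Final buckets:
0: 786 -> 264 -> 876 -> 696 -> 132
1: .
2: .
3: .
4: .
5: 599

5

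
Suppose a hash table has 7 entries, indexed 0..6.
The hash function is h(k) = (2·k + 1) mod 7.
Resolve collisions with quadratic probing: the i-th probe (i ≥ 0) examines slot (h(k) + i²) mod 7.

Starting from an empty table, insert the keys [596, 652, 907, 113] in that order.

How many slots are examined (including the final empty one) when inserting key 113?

3

596 hashes to 3; slot 3 is free → place at 3.
652 hashes to 3; 3 taken → place at 4.
907 hashes to 2; slot 2 is free → place at 2.
113 hashes to 3; 3,4 taken → place at 0.
Table: [113, ., 907, 596, 652, ., .]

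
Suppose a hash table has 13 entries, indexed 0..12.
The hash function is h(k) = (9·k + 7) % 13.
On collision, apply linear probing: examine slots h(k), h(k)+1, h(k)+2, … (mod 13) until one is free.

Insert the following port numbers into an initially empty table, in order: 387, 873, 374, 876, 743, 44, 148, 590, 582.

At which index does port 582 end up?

8

387: h=6 => slot 6
873: h=12 => slot 12
374: h=6, probe 6,7 => slot 7
876: h=0 => slot 0
743: h=12, probe 12,0,1 => slot 1
44: h=0, probe 0,1,2 => slot 2
148: h=0, probe 0,1,2,3 => slot 3
590: h=0, probe 0,1,2,3,4 => slot 4
582: h=6, probe 6,7,8 => slot 8
Table: [876, 743, 44, 148, 590, -, 387, 374, 582, -, -, -, 873]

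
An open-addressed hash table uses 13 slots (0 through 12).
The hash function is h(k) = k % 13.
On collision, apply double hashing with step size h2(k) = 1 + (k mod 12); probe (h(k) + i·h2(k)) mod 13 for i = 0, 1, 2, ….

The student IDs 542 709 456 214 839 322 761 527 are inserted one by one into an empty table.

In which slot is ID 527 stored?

542: h=9 → slot 9
709: h=7 → slot 7
456: h=1 → slot 1
214: h=6 → slot 6
839: h=7, h2=12, probe 7,6,5 → slot 5
322: h=10 → slot 10
761: h=7, h2=6, probe 7,0 → slot 0
527: h=7, h2=12, probe 7,6,5,4 → slot 4
Table: [761, 456, _, _, 527, 839, 214, 709, _, 542, 322, _, _]

4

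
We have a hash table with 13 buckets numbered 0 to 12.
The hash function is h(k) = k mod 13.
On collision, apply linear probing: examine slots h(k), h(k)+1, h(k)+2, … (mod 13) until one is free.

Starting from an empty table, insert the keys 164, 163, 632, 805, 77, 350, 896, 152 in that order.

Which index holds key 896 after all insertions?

164 hashes to 8; slot 8 is free => place at 8.
163 hashes to 7; slot 7 is free => place at 7.
632 hashes to 8; 8 taken => place at 9.
805 hashes to 12; slot 12 is free => place at 12.
77 hashes to 12; 12 taken => place at 0.
350 hashes to 12; 12,0 taken => place at 1.
896 hashes to 12; 12,0,1 taken => place at 2.
152 hashes to 9; 9 taken => place at 10.
Table: [77, 350, 896, —, —, —, —, 163, 164, 632, 152, —, 805]

2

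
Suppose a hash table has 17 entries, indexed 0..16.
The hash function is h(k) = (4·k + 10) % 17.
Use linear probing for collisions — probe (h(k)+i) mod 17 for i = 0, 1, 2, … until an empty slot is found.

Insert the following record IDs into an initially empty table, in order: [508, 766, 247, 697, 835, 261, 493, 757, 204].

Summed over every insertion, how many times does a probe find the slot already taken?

7

Insert 508: h=2, slot 2 empty → index 2.
Insert 766: h=14, slot 14 empty → index 14.
Insert 247: h=12, slot 12 empty → index 12.
Insert 697: h=10, slot 10 empty → index 10.
Insert 835: h=1, slot 1 empty → index 1.
Insert 261: h=0, slot 0 empty → index 0.
Insert 493: h=10, slot 10 occupied → index 11.
Insert 757: h=12, slot 12 occupied → index 13.
Insert 204: h=10, slots 10,11,12,13,14 occupied → index 15.
Table: [261, 835, 508, _, _, _, _, _, _, _, 697, 493, 247, 757, 766, 204, _]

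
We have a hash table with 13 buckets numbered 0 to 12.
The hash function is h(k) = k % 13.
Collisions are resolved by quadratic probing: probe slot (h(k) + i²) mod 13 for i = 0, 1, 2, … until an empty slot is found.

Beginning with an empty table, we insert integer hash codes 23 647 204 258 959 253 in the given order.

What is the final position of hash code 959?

Insert 23: h=10, slot 10 empty → index 10.
Insert 647: h=10, slot 10 occupied → index 11.
Insert 204: h=9, slot 9 empty → index 9.
Insert 258: h=11, slot 11 occupied → index 12.
Insert 959: h=10, slots 10,11 occupied → index 1.
Insert 253: h=6, slot 6 empty → index 6.
Table: [∅, 959, ∅, ∅, ∅, ∅, 253, ∅, ∅, 204, 23, 647, 258]

1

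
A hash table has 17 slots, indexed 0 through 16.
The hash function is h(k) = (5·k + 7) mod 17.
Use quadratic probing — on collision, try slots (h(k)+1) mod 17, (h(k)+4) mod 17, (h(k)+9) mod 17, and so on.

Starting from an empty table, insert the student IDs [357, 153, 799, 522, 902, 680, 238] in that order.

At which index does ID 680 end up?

6

Insert 357: h=7, slot 7 empty → index 7.
Insert 153: h=7, slot 7 occupied → index 8.
Insert 799: h=7, slots 7,8 occupied → index 11.
Insert 522: h=16, slot 16 empty → index 16.
Insert 902: h=12, slot 12 empty → index 12.
Insert 680: h=7, slots 7,8,11,16 occupied → index 6.
Insert 238: h=7, slots 7,8,11,16,6 occupied → index 15.
Table: [∅, ∅, ∅, ∅, ∅, ∅, 680, 357, 153, ∅, ∅, 799, 902, ∅, ∅, 238, 522]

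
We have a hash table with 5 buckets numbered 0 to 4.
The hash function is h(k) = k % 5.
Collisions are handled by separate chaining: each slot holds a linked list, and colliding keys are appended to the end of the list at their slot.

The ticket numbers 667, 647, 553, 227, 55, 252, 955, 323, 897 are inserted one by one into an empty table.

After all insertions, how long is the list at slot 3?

2

667 → bucket 2
647 → bucket 2 (collision)
553 → bucket 3
227 → bucket 2 (collision)
55 → bucket 0
252 → bucket 2 (collision)
955 → bucket 0 (collision)
323 → bucket 3 (collision)
897 → bucket 2 (collision)
Final buckets:
0: 55 -> 955
1: —
2: 667 -> 647 -> 227 -> 252 -> 897
3: 553 -> 323
4: —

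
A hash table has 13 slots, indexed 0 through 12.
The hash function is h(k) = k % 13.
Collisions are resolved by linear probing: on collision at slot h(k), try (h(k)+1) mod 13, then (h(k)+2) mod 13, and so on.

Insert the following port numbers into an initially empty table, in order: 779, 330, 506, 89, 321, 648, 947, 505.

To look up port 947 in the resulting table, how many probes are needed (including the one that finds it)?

779 hashes to 12; slot 12 is free => place at 12.
330 hashes to 5; slot 5 is free => place at 5.
506 hashes to 12; 12 taken => place at 0.
89 hashes to 11; slot 11 is free => place at 11.
321 hashes to 9; slot 9 is free => place at 9.
648 hashes to 11; 11,12,0 taken => place at 1.
947 hashes to 11; 11,12,0,1 taken => place at 2.
505 hashes to 11; 11,12,0,1,2 taken => place at 3.
Table: [506, 648, 947, 505, —, 330, —, —, —, 321, —, 89, 779]
Lookup 947: h=11, probe 11,12,0,1,2 → found at 2.

5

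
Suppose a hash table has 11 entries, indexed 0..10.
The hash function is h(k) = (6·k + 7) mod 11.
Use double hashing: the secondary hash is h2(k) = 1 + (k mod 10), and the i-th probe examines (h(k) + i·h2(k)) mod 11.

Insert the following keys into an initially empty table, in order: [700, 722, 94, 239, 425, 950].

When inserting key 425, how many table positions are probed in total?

3

Insert 700: h=5, slot 5 empty -> index 5.
Insert 722: h=5, h2=3, slot 5 occupied -> index 8.
Insert 94: h=10, slot 10 empty -> index 10.
Insert 239: h=0, slot 0 empty -> index 0.
Insert 425: h=5, h2=6, slots 5,0 occupied -> index 6.
Insert 950: h=9, slot 9 empty -> index 9.
Table: [239, -, -, -, -, 700, 425, -, 722, 950, 94]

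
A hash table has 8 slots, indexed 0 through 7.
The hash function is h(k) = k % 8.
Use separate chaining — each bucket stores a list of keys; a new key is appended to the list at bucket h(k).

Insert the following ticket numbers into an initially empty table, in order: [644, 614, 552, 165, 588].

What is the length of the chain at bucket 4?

644 -> bucket 4
614 -> bucket 6
552 -> bucket 0
165 -> bucket 5
588 -> bucket 4 (collision)
Final buckets:
0: 552
1: ∅
2: ∅
3: ∅
4: 644 -> 588
5: 165
6: 614
7: ∅

2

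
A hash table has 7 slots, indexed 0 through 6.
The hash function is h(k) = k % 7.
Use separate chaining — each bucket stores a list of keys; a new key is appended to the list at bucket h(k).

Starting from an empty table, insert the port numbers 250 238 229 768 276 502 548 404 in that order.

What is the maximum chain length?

5

Insert 250: h=5, bucket 5 empty → new chain.
Insert 238: h=0, bucket 0 empty → new chain.
Insert 229: h=5, bucket 5 nonempty → append to chain.
Insert 768: h=5, bucket 5 nonempty → append to chain.
Insert 276: h=3, bucket 3 empty → new chain.
Insert 502: h=5, bucket 5 nonempty → append to chain.
Insert 548: h=2, bucket 2 empty → new chain.
Insert 404: h=5, bucket 5 nonempty → append to chain.
Final buckets:
0: 238
1: ∅
2: 548
3: 276
4: ∅
5: 250 -> 229 -> 768 -> 502 -> 404
6: ∅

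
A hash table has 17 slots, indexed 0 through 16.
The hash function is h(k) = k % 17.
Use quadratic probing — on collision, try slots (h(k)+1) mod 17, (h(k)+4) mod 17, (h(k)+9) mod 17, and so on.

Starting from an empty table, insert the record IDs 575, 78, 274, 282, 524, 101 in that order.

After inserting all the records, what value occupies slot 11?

Insert 575: h=14, slot 14 empty => index 14.
Insert 78: h=10, slot 10 empty => index 10.
Insert 274: h=2, slot 2 empty => index 2.
Insert 282: h=10, slot 10 occupied => index 11.
Insert 524: h=14, slot 14 occupied => index 15.
Insert 101: h=16, slot 16 empty => index 16.
Table: [_, _, 274, _, _, _, _, _, _, _, 78, 282, _, _, 575, 524, 101]

282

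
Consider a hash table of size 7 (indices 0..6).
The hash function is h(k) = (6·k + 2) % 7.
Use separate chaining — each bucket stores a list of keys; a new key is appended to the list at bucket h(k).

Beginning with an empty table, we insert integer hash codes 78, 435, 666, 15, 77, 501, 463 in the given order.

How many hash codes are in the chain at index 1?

Insert 78: h=1, bucket 1 empty -> new chain.
Insert 435: h=1, bucket 1 nonempty -> append to chain.
Insert 666: h=1, bucket 1 nonempty -> append to chain.
Insert 15: h=1, bucket 1 nonempty -> append to chain.
Insert 77: h=2, bucket 2 empty -> new chain.
Insert 501: h=5, bucket 5 empty -> new chain.
Insert 463: h=1, bucket 1 nonempty -> append to chain.
Final buckets:
0: _
1: 78 -> 435 -> 666 -> 15 -> 463
2: 77
3: _
4: _
5: 501
6: _

5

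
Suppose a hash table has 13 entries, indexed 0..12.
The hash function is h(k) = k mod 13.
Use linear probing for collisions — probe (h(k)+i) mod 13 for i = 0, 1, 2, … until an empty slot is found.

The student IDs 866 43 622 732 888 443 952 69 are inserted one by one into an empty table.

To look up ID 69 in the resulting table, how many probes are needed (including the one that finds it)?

866: h=8 -> slot 8
43: h=4 -> slot 4
622: h=11 -> slot 11
732: h=4, probe 4,5 -> slot 5
888: h=4, probe 4,5,6 -> slot 6
443: h=1 -> slot 1
952: h=3 -> slot 3
69: h=4, probe 4,5,6,7 -> slot 7
Table: [_, 443, _, 952, 43, 732, 888, 69, 866, _, _, 622, _]
Lookup 69: h=4, probe 4,5,6,7 → found at 7.

4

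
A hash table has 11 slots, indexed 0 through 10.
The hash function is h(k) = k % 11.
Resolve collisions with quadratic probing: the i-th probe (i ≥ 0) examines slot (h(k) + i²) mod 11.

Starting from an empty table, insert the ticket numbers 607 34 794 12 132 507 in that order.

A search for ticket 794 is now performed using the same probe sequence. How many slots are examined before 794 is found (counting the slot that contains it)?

2

607 hashes to 2; slot 2 is free -> place at 2.
34 hashes to 1; slot 1 is free -> place at 1.
794 hashes to 2; 2 taken -> place at 3.
12 hashes to 1; 1,2 taken -> place at 5.
132 hashes to 0; slot 0 is free -> place at 0.
507 hashes to 1; 1,2,5 taken -> place at 10.
Table: [132, 34, 607, 794, -, 12, -, -, -, -, 507]
Lookup 794: h=2, probe 2,3 → found at 3.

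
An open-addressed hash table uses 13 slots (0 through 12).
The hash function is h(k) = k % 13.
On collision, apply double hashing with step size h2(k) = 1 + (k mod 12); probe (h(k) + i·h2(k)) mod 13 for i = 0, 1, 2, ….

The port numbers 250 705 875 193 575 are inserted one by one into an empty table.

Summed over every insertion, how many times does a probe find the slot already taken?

Insert 250: h=3, slot 3 empty -> index 3.
Insert 705: h=3, h2=10, slot 3 occupied -> index 0.
Insert 875: h=4, slot 4 empty -> index 4.
Insert 193: h=11, slot 11 empty -> index 11.
Insert 575: h=3, h2=12, slot 3 occupied -> index 2.
Table: [705, -, 575, 250, 875, -, -, -, -, -, -, 193, -]

2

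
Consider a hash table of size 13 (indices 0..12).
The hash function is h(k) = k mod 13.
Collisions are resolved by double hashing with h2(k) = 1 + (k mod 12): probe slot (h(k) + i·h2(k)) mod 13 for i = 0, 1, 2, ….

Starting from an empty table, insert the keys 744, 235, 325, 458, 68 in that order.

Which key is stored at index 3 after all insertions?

744: h=3 → slot 3
235: h=1 → slot 1
325: h=0 → slot 0
458: h=3, h2=3, probe 3,6 → slot 6
68: h=3, h2=9, probe 3,12 → slot 12
Table: [325, 235, —, 744, —, —, 458, —, —, —, —, —, 68]

744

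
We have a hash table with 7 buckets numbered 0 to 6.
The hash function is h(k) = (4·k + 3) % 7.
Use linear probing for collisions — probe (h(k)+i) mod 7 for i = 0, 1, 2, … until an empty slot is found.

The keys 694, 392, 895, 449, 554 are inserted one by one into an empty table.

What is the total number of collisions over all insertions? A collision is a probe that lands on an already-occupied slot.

694: h=0 -> slot 0
392: h=3 -> slot 3
895: h=6 -> slot 6
449: h=0, probe 0,1 -> slot 1
554: h=0, probe 0,1,2 -> slot 2
Table: [694, 449, 554, 392, —, —, 895]

3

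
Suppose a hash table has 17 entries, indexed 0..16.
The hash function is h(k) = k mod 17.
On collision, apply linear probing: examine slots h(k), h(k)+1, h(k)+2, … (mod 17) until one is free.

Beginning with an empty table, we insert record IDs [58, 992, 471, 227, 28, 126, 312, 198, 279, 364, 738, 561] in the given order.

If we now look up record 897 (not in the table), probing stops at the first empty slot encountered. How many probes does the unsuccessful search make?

6

58: h=7 -> slot 7
992: h=6 -> slot 6
471: h=12 -> slot 12
227: h=6, probe 6,7,8 -> slot 8
28: h=11 -> slot 11
126: h=7, probe 7,8,9 -> slot 9
312: h=6, probe 6,7,8,9,10 -> slot 10
198: h=11, probe 11,12,13 -> slot 13
279: h=7, probe 7,8,9,10,11,12,13,14 -> slot 14
364: h=7, probe 7,8,9,10,11,12,13,14,15 -> slot 15
738: h=7, probe 7,8,9,10,11,12,13,14,15,16 -> slot 16
561: h=0 -> slot 0
Table: [561, -, -, -, -, -, 992, 58, 227, 126, 312, 28, 471, 198, 279, 364, 738]
Lookup 897: h=13, probe 13,14,15,16,0,1 → slot 1 empty, not found.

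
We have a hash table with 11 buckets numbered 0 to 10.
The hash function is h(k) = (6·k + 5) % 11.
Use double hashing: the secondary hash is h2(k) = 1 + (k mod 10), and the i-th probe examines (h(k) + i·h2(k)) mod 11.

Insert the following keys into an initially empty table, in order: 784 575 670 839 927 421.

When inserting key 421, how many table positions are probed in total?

2

784: h=1 => slot 1
575: h=1, h2=6, probe 1,7 => slot 7
670: h=10 => slot 10
839: h=1, h2=10, probe 1,0 => slot 0
927: h=1, h2=8, probe 1,9 => slot 9
421: h=1, h2=2, probe 1,3 => slot 3
Table: [839, 784, -, 421, -, -, -, 575, -, 927, 670]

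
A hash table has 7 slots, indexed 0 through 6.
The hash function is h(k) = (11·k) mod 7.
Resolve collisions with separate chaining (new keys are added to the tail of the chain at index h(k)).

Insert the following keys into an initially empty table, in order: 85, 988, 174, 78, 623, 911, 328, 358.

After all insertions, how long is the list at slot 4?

Insert 85: h=4, bucket 4 empty → new chain.
Insert 988: h=4, bucket 4 nonempty → append to chain.
Insert 174: h=3, bucket 3 empty → new chain.
Insert 78: h=4, bucket 4 nonempty → append to chain.
Insert 623: h=0, bucket 0 empty → new chain.
Insert 911: h=4, bucket 4 nonempty → append to chain.
Insert 328: h=3, bucket 3 nonempty → append to chain.
Insert 358: h=4, bucket 4 nonempty → append to chain.
Final buckets:
0: 623
1: ∅
2: ∅
3: 174 -> 328
4: 85 -> 988 -> 78 -> 911 -> 358
5: ∅
6: ∅

5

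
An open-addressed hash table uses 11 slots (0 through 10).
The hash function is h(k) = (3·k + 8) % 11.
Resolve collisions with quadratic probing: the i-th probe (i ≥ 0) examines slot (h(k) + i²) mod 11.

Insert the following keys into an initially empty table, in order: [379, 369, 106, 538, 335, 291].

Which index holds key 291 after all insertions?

10

379 hashes to 1; slot 1 is free -> place at 1.
369 hashes to 4; slot 4 is free -> place at 4.
106 hashes to 7; slot 7 is free -> place at 7.
538 hashes to 5; slot 5 is free -> place at 5.
335 hashes to 1; 1 taken -> place at 2.
291 hashes to 1; 1,2,5 taken -> place at 10.
Table: [_, 379, 335, _, 369, 538, _, 106, _, _, 291]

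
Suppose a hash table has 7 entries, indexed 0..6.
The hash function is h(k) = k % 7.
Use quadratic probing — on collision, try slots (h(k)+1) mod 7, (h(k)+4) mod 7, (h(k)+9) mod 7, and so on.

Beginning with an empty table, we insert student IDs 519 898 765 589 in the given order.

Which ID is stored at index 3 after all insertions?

519 hashes to 1; slot 1 is free -> place at 1.
898 hashes to 2; slot 2 is free -> place at 2.
765 hashes to 2; 2 taken -> place at 3.
589 hashes to 1; 1,2 taken -> place at 5.
Table: [_, 519, 898, 765, _, 589, _]

765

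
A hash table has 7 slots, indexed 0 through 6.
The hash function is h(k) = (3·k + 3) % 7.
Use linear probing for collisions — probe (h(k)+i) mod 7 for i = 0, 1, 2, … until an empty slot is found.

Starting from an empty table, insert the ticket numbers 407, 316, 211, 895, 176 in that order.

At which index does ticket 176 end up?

407: h=6 → slot 6
316: h=6, probe 6,0 → slot 0
211: h=6, probe 6,0,1 → slot 1
895: h=0, probe 0,1,2 → slot 2
176: h=6, probe 6,0,1,2,3 → slot 3
Table: [316, 211, 895, 176, ∅, ∅, 407]

3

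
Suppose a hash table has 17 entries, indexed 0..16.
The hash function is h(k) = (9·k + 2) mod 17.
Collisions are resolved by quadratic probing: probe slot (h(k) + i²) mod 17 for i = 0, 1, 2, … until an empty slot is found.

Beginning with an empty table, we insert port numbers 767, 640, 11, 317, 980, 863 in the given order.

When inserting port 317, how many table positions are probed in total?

4

767: h=3 → slot 3
640: h=16 → slot 16
11: h=16, probe 16,0 → slot 0
317: h=16, probe 16,0,3,8 → slot 8
980: h=16, probe 16,0,3,8,15 → slot 15
863: h=0, probe 0,1 → slot 1
Table: [11, 863, —, 767, —, —, —, —, 317, —, —, —, —, —, —, 980, 640]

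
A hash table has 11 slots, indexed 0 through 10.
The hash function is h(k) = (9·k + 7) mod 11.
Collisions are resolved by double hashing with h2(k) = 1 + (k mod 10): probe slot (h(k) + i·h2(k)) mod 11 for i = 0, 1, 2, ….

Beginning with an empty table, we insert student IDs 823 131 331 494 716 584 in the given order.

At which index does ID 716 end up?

1

Insert 823: h=0, slot 0 empty -> index 0.
Insert 131: h=9, slot 9 empty -> index 9.
Insert 331: h=5, slot 5 empty -> index 5.
Insert 494: h=9, h2=5, slot 9 occupied -> index 3.
Insert 716: h=5, h2=7, slot 5 occupied -> index 1.
Insert 584: h=5, h2=5, slot 5 occupied -> index 10.
Table: [823, 716, -, 494, -, 331, -, -, -, 131, 584]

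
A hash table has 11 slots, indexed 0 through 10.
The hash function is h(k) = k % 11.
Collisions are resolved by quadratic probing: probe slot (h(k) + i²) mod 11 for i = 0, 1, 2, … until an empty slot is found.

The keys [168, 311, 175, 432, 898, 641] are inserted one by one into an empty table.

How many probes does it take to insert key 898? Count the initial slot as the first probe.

2

168 hashes to 3; slot 3 is free -> place at 3.
311 hashes to 3; 3 taken -> place at 4.
175 hashes to 10; slot 10 is free -> place at 10.
432 hashes to 3; 3,4 taken -> place at 7.
898 hashes to 7; 7 taken -> place at 8.
641 hashes to 3; 3,4,7 taken -> place at 1.
Table: [∅, 641, ∅, 168, 311, ∅, ∅, 432, 898, ∅, 175]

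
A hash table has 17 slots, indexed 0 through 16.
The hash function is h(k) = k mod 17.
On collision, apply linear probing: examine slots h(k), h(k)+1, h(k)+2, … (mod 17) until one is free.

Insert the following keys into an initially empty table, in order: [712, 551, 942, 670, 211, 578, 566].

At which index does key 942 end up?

Insert 712: h=15, slot 15 empty → index 15.
Insert 551: h=7, slot 7 empty → index 7.
Insert 942: h=7, slot 7 occupied → index 8.
Insert 670: h=7, slots 7,8 occupied → index 9.
Insert 211: h=7, slots 7,8,9 occupied → index 10.
Insert 578: h=0, slot 0 empty → index 0.
Insert 566: h=5, slot 5 empty → index 5.
Table: [578, -, -, -, -, 566, -, 551, 942, 670, 211, -, -, -, -, 712, -]

8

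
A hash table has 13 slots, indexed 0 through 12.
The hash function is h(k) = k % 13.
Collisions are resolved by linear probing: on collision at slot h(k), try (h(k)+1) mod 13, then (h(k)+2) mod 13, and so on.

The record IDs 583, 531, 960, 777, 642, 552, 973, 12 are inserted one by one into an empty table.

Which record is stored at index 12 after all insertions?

531

583: h=11 => slot 11
531: h=11, probe 11,12 => slot 12
960: h=11, probe 11,12,0 => slot 0
777: h=10 => slot 10
642: h=5 => slot 5
552: h=6 => slot 6
973: h=11, probe 11,12,0,1 => slot 1
12: h=12, probe 12,0,1,2 => slot 2
Table: [960, 973, 12, —, —, 642, 552, —, —, —, 777, 583, 531]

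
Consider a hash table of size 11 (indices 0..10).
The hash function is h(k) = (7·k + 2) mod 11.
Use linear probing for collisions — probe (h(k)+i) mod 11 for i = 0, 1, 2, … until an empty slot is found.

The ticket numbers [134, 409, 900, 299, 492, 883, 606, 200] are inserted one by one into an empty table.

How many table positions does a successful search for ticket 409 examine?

134: h=5 → slot 5
409: h=5, probe 5,6 → slot 6
900: h=10 → slot 10
299: h=5, probe 5,6,7 → slot 7
492: h=3 → slot 3
883: h=1 → slot 1
606: h=9 → slot 9
200: h=5, probe 5,6,7,8 → slot 8
Table: [—, 883, —, 492, —, 134, 409, 299, 200, 606, 900]
Lookup 409: h=5, probe 5,6 → found at 6.

2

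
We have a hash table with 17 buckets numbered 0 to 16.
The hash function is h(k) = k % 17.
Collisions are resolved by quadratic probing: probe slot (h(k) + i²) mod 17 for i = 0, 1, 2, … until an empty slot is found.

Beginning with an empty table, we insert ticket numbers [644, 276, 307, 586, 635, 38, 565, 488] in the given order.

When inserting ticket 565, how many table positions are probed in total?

644 hashes to 15; slot 15 is free → place at 15.
276 hashes to 4; slot 4 is free → place at 4.
307 hashes to 1; slot 1 is free → place at 1.
586 hashes to 8; slot 8 is free → place at 8.
635 hashes to 6; slot 6 is free → place at 6.
38 hashes to 4; 4 taken → place at 5.
565 hashes to 4; 4,5,8 taken → place at 13.
488 hashes to 12; slot 12 is free → place at 12.
Table: [—, 307, —, —, 276, 38, 635, —, 586, —, —, —, 488, 565, —, 644, —]

4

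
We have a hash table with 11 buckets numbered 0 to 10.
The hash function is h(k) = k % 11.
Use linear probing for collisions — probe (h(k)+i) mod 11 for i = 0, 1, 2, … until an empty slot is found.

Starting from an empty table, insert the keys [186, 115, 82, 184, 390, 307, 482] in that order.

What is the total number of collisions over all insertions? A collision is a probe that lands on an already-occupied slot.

186 hashes to 10; slot 10 is free => place at 10.
115 hashes to 5; slot 5 is free => place at 5.
82 hashes to 5; 5 taken => place at 6.
184 hashes to 8; slot 8 is free => place at 8.
390 hashes to 5; 5,6 taken => place at 7.
307 hashes to 10; 10 taken => place at 0.
482 hashes to 9; slot 9 is free => place at 9.
Table: [307, —, —, —, —, 115, 82, 390, 184, 482, 186]

4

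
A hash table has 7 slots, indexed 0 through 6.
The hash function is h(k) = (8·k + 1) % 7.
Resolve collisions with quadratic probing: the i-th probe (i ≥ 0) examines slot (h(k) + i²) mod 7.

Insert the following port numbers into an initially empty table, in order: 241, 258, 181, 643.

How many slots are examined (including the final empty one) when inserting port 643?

Insert 241: h=4, slot 4 empty → index 4.
Insert 258: h=0, slot 0 empty → index 0.
Insert 181: h=0, slot 0 occupied → index 1.
Insert 643: h=0, slots 0,1,4 occupied → index 2.
Table: [258, 181, 643, ., 241, ., .]

4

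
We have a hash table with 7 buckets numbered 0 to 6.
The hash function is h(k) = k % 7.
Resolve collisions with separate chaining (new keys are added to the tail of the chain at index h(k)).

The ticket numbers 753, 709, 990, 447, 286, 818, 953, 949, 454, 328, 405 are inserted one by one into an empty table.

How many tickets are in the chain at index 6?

753 → bucket 4
709 → bucket 2
990 → bucket 3
447 → bucket 6
286 → bucket 6 (collision)
818 → bucket 6 (collision)
953 → bucket 1
949 → bucket 4 (collision)
454 → bucket 6 (collision)
328 → bucket 6 (collision)
405 → bucket 6 (collision)
Final buckets:
0: -
1: 953
2: 709
3: 990
4: 753 -> 949
5: -
6: 447 -> 286 -> 818 -> 454 -> 328 -> 405

6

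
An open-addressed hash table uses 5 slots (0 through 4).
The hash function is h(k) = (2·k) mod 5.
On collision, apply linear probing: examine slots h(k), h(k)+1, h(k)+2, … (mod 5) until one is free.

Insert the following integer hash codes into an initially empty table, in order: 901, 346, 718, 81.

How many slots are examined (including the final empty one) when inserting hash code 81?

3

901: h=2 -> slot 2
346: h=2, probe 2,3 -> slot 3
718: h=1 -> slot 1
81: h=2, probe 2,3,4 -> slot 4
Table: [_, 718, 901, 346, 81]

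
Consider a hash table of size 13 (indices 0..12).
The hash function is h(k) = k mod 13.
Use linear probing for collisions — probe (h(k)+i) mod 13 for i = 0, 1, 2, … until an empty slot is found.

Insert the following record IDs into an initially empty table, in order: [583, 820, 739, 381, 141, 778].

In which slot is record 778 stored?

Insert 583: h=11, slot 11 empty → index 11.
Insert 820: h=1, slot 1 empty → index 1.
Insert 739: h=11, slot 11 occupied → index 12.
Insert 381: h=4, slot 4 empty → index 4.
Insert 141: h=11, slots 11,12 occupied → index 0.
Insert 778: h=11, slots 11,12,0,1 occupied → index 2.
Table: [141, 820, 778, —, 381, —, —, —, —, —, —, 583, 739]

2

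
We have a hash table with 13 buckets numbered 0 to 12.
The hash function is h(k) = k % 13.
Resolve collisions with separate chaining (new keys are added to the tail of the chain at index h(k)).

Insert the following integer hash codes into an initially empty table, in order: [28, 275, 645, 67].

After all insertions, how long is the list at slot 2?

3

28 → bucket 2
275 → bucket 2 (collision)
645 → bucket 8
67 → bucket 2 (collision)
Final buckets:
0: .
1: .
2: 28 -> 275 -> 67
3: .
4: .
5: .
6: .
7: .
8: 645
9: .
10: .
11: .
12: .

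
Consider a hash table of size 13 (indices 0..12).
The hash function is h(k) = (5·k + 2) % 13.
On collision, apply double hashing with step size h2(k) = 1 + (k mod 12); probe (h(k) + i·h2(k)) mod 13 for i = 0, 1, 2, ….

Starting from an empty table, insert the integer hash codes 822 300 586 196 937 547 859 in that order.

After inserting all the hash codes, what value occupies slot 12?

196

822: h=4 => slot 4
300: h=7 => slot 7
586: h=7, h2=11, probe 7,5 => slot 5
196: h=7, h2=5, probe 7,12 => slot 12
937: h=7, h2=2, probe 7,9 => slot 9
547: h=7, h2=8, probe 7,2 => slot 2
859: h=7, h2=8, probe 7,2,10 => slot 10
Table: [-, -, 547, -, 822, 586, -, 300, -, 937, 859, -, 196]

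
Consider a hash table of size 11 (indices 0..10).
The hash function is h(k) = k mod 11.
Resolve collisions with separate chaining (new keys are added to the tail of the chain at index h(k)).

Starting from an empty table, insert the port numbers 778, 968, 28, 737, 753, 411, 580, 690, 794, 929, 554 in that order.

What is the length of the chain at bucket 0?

2

778 → bucket 8
968 → bucket 0
28 → bucket 6
737 → bucket 0 (collision)
753 → bucket 5
411 → bucket 4
580 → bucket 8 (collision)
690 → bucket 8 (collision)
794 → bucket 2
929 → bucket 5 (collision)
554 → bucket 4 (collision)
Final buckets:
0: 968 -> 737
1: -
2: 794
3: -
4: 411 -> 554
5: 753 -> 929
6: 28
7: -
8: 778 -> 580 -> 690
9: -
10: -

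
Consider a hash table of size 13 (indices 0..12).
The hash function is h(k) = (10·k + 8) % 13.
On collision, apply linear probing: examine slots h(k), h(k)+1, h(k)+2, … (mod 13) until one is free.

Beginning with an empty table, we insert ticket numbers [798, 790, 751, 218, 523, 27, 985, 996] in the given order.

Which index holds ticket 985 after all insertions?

9

Insert 798: h=6, slot 6 empty → index 6.
Insert 790: h=4, slot 4 empty → index 4.
Insert 751: h=4, slot 4 occupied → index 5.
Insert 218: h=4, slots 4,5,6 occupied → index 7.
Insert 523: h=12, slot 12 empty → index 12.
Insert 27: h=5, slots 5,6,7 occupied → index 8.
Insert 985: h=4, slots 4,5,6,7,8 occupied → index 9.
Insert 996: h=10, slot 10 empty → index 10.
Table: [∅, ∅, ∅, ∅, 790, 751, 798, 218, 27, 985, 996, ∅, 523]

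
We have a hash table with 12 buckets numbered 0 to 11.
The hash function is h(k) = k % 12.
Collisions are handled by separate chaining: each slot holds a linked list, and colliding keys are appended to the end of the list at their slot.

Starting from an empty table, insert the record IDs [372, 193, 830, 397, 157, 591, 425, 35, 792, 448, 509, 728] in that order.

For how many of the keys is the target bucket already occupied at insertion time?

372 -> bucket 0
193 -> bucket 1
830 -> bucket 2
397 -> bucket 1 (collision)
157 -> bucket 1 (collision)
591 -> bucket 3
425 -> bucket 5
35 -> bucket 11
792 -> bucket 0 (collision)
448 -> bucket 4
509 -> bucket 5 (collision)
728 -> bucket 8
Final buckets:
0: 372 -> 792
1: 193 -> 397 -> 157
2: 830
3: 591
4: 448
5: 425 -> 509
6: —
7: —
8: 728
9: —
10: —
11: 35

4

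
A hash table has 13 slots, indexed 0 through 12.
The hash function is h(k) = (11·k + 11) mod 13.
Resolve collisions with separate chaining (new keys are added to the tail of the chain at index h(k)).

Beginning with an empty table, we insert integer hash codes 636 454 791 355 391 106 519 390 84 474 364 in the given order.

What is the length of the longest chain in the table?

Insert 636: h=0, bucket 0 empty -> new chain.
Insert 454: h=0, bucket 0 nonempty -> append to chain.
Insert 791: h=2, bucket 2 empty -> new chain.
Insert 355: h=3, bucket 3 empty -> new chain.
Insert 391: h=9, bucket 9 empty -> new chain.
Insert 106: h=7, bucket 7 empty -> new chain.
Insert 519: h=0, bucket 0 nonempty -> append to chain.
Insert 390: h=11, bucket 11 empty -> new chain.
Insert 84: h=12, bucket 12 empty -> new chain.
Insert 474: h=12, bucket 12 nonempty -> append to chain.
Insert 364: h=11, bucket 11 nonempty -> append to chain.
Final buckets:
0: 636 -> 454 -> 519
1: _
2: 791
3: 355
4: _
5: _
6: _
7: 106
8: _
9: 391
10: _
11: 390 -> 364
12: 84 -> 474

3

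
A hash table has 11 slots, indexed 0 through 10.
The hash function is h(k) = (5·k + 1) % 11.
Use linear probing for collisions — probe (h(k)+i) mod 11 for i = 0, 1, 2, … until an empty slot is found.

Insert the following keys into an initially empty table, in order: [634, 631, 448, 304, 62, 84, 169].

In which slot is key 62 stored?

634 hashes to 3; slot 3 is free => place at 3.
631 hashes to 10; slot 10 is free => place at 10.
448 hashes to 8; slot 8 is free => place at 8.
304 hashes to 3; 3 taken => place at 4.
62 hashes to 3; 3,4 taken => place at 5.
84 hashes to 3; 3,4,5 taken => place at 6.
169 hashes to 10; 10 taken => place at 0.
Table: [169, —, —, 634, 304, 62, 84, —, 448, —, 631]

5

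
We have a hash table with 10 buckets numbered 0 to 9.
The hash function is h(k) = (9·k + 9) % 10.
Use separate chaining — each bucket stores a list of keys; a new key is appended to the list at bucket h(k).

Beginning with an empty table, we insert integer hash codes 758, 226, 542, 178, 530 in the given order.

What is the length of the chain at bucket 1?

2

758 → bucket 1
226 → bucket 3
542 → bucket 7
178 → bucket 1 (collision)
530 → bucket 9
Final buckets:
0: ∅
1: 758 -> 178
2: ∅
3: 226
4: ∅
5: ∅
6: ∅
7: 542
8: ∅
9: 530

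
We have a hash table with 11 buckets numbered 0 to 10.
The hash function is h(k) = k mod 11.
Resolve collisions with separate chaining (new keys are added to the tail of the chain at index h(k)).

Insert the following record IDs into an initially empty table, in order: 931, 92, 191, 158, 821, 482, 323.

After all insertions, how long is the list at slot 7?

931 → bucket 7
92 → bucket 4
191 → bucket 4 (collision)
158 → bucket 4 (collision)
821 → bucket 7 (collision)
482 → bucket 9
323 → bucket 4 (collision)
Final buckets:
0: ∅
1: ∅
2: ∅
3: ∅
4: 92 -> 191 -> 158 -> 323
5: ∅
6: ∅
7: 931 -> 821
8: ∅
9: 482
10: ∅

2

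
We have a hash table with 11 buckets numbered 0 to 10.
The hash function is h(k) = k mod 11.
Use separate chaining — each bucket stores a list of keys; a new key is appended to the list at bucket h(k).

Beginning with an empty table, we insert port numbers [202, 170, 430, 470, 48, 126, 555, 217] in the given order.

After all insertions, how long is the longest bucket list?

202 → bucket 4
170 → bucket 5
430 → bucket 1
470 → bucket 8
48 → bucket 4 (collision)
126 → bucket 5 (collision)
555 → bucket 5 (collision)
217 → bucket 8 (collision)
Final buckets:
0: -
1: 430
2: -
3: -
4: 202 -> 48
5: 170 -> 126 -> 555
6: -
7: -
8: 470 -> 217
9: -
10: -

3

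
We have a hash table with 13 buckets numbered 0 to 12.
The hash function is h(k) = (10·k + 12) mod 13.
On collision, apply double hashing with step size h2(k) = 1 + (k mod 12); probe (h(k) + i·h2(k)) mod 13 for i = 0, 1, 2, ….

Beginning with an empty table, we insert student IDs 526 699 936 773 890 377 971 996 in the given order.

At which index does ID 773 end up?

526 hashes to 7; slot 7 is free => place at 7.
699 hashes to 8; slot 8 is free => place at 8.
936 hashes to 12; slot 12 is free => place at 12.
773 hashes to 7, h2=6; 7 taken => place at 0.
890 hashes to 7, h2=3; 7 taken => place at 10.
377 hashes to 12, h2=6; 12 taken => place at 5.
971 hashes to 11; slot 11 is free => place at 11.
996 hashes to 1; slot 1 is free => place at 1.
Table: [773, 996, ., ., ., 377, ., 526, 699, ., 890, 971, 936]

0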